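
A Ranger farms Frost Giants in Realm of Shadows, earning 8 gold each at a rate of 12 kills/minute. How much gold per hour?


Gold per minute = 8 * 12 = 96
Gold per hour = 96 * 60 = 5760

5760 gold/hour


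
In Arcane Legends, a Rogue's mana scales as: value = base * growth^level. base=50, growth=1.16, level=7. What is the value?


value = base * growth^level
= 50 * 1.16^7
= 50 * 2.82622
= 141.31

141.31 mana


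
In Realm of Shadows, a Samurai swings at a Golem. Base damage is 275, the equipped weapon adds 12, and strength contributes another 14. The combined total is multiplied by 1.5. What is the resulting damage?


Sum base + weapon + str = 275 + 12 + 14 = 301
Multiply by 1.5:
301 * 1.5 = 451.5

451.5 damage


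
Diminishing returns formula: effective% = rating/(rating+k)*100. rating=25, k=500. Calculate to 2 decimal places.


effective% = rating / (rating + k) * 100
= 25 / (25 + 500) * 100
= 25 / 525 * 100
= 0.047619 * 100
= 4.76%

4.76%


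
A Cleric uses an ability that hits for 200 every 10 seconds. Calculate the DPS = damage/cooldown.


DPS = damage / cooldown
= 200 / 10
= 20.00

20.00 DPS


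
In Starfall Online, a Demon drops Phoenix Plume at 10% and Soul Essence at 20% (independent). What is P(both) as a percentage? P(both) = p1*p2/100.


For independent events, P(both) = P(A) * P(B)
= 10% * 20%
= 200 / 100 %
= 2.0%

2.0%


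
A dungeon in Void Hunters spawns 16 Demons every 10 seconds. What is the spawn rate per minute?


Spawns per minute = count * (60 / interval)
= 16 * (60 / 10)
= 16 * 6.0
= 96.0

96.0 per minute


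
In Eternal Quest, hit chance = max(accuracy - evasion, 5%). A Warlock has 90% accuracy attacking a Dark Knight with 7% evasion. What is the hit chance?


accuracy - evasion = 90 - 7 = 83
Apply floor: max(83, 5) = 83
Hit chance = 83%

83%


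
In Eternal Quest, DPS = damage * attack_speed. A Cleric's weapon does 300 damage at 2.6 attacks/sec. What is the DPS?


DPS = damage * attack_speed
= 300 * 2.6
= 780.0

780.0 DPS


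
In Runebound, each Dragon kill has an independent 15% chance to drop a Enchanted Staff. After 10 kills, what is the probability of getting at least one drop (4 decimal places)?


P(at least one) = 1 - P(none) = 1 - (1-p)^n
p = 15/100 = 0.15
1 - p = 0.85
(1 - p)^10 = 0.85^10 = 0.196874
P(at least one) = 1 - 0.196874 = 0.8031

0.8031


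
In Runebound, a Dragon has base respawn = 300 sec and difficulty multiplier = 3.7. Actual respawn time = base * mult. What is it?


Respawn time = base * multiplier
= 300 * 3.7
= 1110.0 seconds

1110.0 seconds


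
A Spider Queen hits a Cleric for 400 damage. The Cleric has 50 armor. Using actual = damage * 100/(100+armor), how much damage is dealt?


actual = 400 * 100 / (100 + 50)
= 400 * 100 / 150
= 40000 / 150
= 266.67

266.67 damage


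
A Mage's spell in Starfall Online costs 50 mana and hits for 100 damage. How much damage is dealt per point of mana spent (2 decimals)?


Efficiency = damage / mana
= 100 / 50
= 2.00

2.00 dmg/mana


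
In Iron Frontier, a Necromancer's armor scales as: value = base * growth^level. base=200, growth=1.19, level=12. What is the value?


value = base * growth^level
= 200 * 1.19^12
= 200 * 8.064242
= 1612.85

1612.85 armor


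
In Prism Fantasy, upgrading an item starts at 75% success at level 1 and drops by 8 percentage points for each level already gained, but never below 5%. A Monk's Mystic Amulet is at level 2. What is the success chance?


raw_rate = 75 - 8 * (2 - 1)
= 75 - 8 * 1
= 75 - 8
= 67
Apply floor: max(67, 5) = 67%

67%


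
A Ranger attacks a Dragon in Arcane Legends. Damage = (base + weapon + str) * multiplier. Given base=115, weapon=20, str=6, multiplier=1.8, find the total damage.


Sum base + weapon + str = 115 + 20 + 6 = 141
Multiply by 1.8:
141 * 1.8 = 253.8

253.8 damage


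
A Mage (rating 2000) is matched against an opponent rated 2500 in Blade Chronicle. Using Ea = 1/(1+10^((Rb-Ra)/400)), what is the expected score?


Elo expected score: Ea = 1/(1 + 10^((Rb-Ra)/400))
Rb - Ra = 2500 - 2000 = 500
(Rb-Ra)/400 = 500/400 = 1.25
10^1.25 = 17.782794
Ea = 1/(1 + 17.782794) = 1/18.782794 = 0.0532

0.0532


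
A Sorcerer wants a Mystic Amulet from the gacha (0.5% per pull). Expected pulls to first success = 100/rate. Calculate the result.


Expected pulls for a geometric distribution = 1/p = 100 / rate%
= 100 / 0.5
= 200.0

200.0 pulls


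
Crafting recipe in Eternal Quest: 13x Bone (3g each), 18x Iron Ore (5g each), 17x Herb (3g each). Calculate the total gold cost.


Cost breakdown:
  Bone: 13 * 3 = 39
  Iron Ore: 18 * 5 = 90
  Herb: 17 * 3 = 51
Total = 39 + 90 + 51 = 180

180 gold


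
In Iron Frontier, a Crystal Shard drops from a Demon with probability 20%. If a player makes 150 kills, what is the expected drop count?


Expected drops = kills * (drop_rate / 100)
= 150 * (20 / 100)
= 150 * 0.2
= 30.0

30.0 drops


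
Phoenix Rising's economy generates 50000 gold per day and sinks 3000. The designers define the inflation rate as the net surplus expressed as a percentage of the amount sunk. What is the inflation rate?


Net gold = 50000 - 3000 = 47000
Inflation rate = net / sunk * 100 = 47000 / 3000 * 100
= 15.666667 * 100
= 1566.67%

1566.67%


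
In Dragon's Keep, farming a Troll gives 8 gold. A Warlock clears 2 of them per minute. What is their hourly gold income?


Gold per minute = 8 * 2 = 16
Gold per hour = 16 * 60 = 960

960 gold/hour


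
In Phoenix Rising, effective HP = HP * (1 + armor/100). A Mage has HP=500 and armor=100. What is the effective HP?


EHP = 500 * (1 + 100/100)
= 500 * (1 + 1.0)
= 500 * 2.0
= 1000.0

1000.0 EHP


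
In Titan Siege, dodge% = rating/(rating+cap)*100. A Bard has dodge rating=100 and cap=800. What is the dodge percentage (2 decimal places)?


dodge% = 100 / (100 + 800) * 100
= 100 / 900 * 100
= 0.111111 * 100
= 11.11%

11.11%


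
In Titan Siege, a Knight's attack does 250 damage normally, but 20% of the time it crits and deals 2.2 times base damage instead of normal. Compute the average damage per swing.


E[dmg] = base * (1 + crit_chance * (crit_mult - 1))
cc as decimal = 20/100 = 0.2
cm - 1 = 2.2 - 1 = 1.2
Bonus factor = 0.2 * 1.2 = 0.24
Total multiplier = 1 + 0.24 = 1.24
Expected damage = 250 * 1.24 = 310.00

310.00 damage


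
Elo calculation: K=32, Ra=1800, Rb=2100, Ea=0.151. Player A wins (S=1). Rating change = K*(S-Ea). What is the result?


Elo update: delta = K * (S - Ea), where S = 1 (wins)
S - Ea = 1 - 0.151 = 0.849
Rating change = 32 * 0.849
= 27.17

27.17 rating points


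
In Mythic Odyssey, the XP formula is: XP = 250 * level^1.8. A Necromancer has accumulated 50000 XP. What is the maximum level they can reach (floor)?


XP = 250 * level^1.8, so level = (XP / 250)^(1/1.8)
= (50000 / 250)^(1/1.8)
= 200.0^0.5556
= 18.9824
Floor: level = 18

level 18


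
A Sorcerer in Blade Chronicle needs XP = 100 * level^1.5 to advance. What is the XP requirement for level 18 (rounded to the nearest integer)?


XP = 100 * level^1.5
Substitute level = 18:
XP = 100 * 18^1.5
= 100 * 76.3675
= 7637

7637 XP


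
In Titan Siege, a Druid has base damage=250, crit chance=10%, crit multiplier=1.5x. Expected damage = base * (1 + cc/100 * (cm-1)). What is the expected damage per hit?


E[dmg] = base * (1 + crit_chance * (crit_mult - 1))
cc as decimal = 10/100 = 0.1
cm - 1 = 1.5 - 1 = 0.5
Bonus factor = 0.1 * 0.5 = 0.05
Total multiplier = 1 + 0.05 = 1.05
Expected damage = 250 * 1.05 = 262.50

262.50 damage


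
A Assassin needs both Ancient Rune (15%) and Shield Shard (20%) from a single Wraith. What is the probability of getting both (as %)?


For independent events, P(both) = P(A) * P(B)
= 15% * 20%
= 300 / 100 %
= 3.0%

3.0%


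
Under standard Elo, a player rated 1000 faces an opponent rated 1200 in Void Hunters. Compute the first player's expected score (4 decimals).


Elo expected score: Ea = 1/(1 + 10^((Rb-Ra)/400))
Rb - Ra = 1200 - 1000 = 200
(Rb-Ra)/400 = 200/400 = 0.5
10^0.5 = 3.162278
Ea = 1/(1 + 3.162278) = 1/4.162278 = 0.2403

0.2403


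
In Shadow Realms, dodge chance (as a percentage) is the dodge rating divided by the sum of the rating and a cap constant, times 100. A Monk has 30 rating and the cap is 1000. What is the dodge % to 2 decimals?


dodge% = 30 / (30 + 1000) * 100
= 30 / 1030 * 100
= 0.029126 * 100
= 2.91%

2.91%


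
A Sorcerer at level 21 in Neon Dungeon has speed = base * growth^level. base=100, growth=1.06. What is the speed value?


value = base * growth^level
= 100 * 1.06^21
= 100 * 3.399564
= 339.96

339.96 speed


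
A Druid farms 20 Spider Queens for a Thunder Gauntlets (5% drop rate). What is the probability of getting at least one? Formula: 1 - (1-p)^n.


P(at least one) = 1 - P(none) = 1 - (1-p)^n
p = 5/100 = 0.05
1 - p = 0.95
(1 - p)^20 = 0.95^20 = 0.358486
P(at least one) = 1 - 0.358486 = 0.6415

0.6415


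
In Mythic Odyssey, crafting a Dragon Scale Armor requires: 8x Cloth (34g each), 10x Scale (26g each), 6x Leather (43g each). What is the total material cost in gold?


Cost breakdown:
  Cloth: 8 * 34 = 272
  Scale: 10 * 26 = 260
  Leather: 6 * 43 = 258
Total = 272 + 260 + 258 = 790

790 gold


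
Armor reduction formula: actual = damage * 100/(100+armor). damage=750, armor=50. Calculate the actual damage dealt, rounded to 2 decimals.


actual = 750 * 100 / (100 + 50)
= 750 * 100 / 150
= 75000 / 150
= 500.00

500.00 damage


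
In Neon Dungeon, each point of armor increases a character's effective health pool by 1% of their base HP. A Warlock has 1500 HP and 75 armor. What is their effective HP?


EHP = 1500 * (1 + 75/100)
= 1500 * (1 + 0.75)
= 1500 * 1.75
= 2625.0

2625.0 EHP


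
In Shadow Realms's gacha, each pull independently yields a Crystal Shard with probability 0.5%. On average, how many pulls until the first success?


Expected pulls for a geometric distribution = 1/p = 100 / rate%
= 100 / 0.5
= 200.0

200.0 pulls


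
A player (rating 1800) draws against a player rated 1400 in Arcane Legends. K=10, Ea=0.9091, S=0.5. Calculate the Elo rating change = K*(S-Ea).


Elo update: delta = K * (S - Ea), where S = 0.5 (draws)
S - Ea = 0.5 - 0.9091 = -0.4091
Rating change = 10 * -0.4091
= -4.09

-4.09 rating points


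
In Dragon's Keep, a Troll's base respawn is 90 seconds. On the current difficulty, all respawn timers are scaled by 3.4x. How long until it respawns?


Respawn time = base * multiplier
= 90 * 3.4
= 306.0 seconds

306.0 seconds


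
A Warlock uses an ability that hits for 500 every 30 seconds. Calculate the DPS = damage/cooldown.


DPS = damage / cooldown
= 500 / 30
= 16.67

16.67 DPS


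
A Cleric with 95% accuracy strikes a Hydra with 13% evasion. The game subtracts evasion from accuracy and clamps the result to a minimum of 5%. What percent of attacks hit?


accuracy - evasion = 95 - 13 = 82
Apply floor: max(82, 5) = 82
Hit chance = 82%

82%


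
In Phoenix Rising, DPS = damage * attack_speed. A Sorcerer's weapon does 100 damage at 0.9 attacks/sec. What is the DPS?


DPS = damage * attack_speed
= 100 * 0.9
= 90.0

90.0 DPS


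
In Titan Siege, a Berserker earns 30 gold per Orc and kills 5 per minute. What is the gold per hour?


Gold per minute = 30 * 5 = 150
Gold per hour = 150 * 60 = 9000

9000 gold/hour


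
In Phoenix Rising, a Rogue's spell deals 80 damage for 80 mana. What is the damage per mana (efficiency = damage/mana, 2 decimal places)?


Efficiency = damage / mana
= 80 / 80
= 1.00

1.00 dmg/mana


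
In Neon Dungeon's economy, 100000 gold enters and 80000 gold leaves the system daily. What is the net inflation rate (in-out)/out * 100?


Net gold = 100000 - 80000 = 20000
Inflation rate = net / sunk * 100 = 20000 / 80000 * 100
= 0.25 * 100
= 25.00%

25.00%


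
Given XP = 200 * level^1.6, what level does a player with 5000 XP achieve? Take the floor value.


XP = 200 * level^1.6, so level = (XP / 200)^(1/1.6)
= (5000 / 200)^(1/1.6)
= 25.0^0.625
= 7.4767
Floor: level = 7

level 7


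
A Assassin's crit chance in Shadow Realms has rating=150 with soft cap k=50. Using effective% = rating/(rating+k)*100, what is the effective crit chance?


effective% = rating / (rating + k) * 100
= 150 / (150 + 50) * 100
= 150 / 200 * 100
= 0.75 * 100
= 75.00%

75.00%


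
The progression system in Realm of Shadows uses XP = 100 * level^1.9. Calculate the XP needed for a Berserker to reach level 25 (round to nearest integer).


XP = 100 * level^1.9
Substitute level = 25:
XP = 100 * 25^1.9
= 100 * 452.9873
= 45299

45299 XP


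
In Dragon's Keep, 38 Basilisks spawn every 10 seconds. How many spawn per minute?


Spawns per minute = count * (60 / interval)
= 38 * (60 / 10)
= 38 * 6.0
= 228.0

228.0 per minute


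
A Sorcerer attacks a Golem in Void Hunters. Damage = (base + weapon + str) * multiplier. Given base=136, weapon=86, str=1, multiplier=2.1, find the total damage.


Sum base + weapon + str = 136 + 86 + 1 = 223
Multiply by 2.1:
223 * 2.1 = 468.3

468.3 damage


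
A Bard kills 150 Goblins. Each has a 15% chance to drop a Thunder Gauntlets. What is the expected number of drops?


Expected drops = kills * (drop_rate / 100)
= 150 * (15 / 100)
= 150 * 0.15
= 22.5

22.5 drops


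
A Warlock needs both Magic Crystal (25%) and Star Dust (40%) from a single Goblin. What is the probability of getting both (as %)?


For independent events, P(both) = P(A) * P(B)
= 25% * 40%
= 1000 / 100 %
= 10.0%

10.0%


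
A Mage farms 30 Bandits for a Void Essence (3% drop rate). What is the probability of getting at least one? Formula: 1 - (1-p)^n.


P(at least one) = 1 - P(none) = 1 - (1-p)^n
p = 3/100 = 0.03
1 - p = 0.97
(1 - p)^30 = 0.97^30 = 0.401007
P(at least one) = 1 - 0.401007 = 0.5990

0.5990


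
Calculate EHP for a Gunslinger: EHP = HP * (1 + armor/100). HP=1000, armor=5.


EHP = 1000 * (1 + 5/100)
= 1000 * (1 + 0.05)
= 1000 * 1.05
= 1050.0

1050.0 EHP


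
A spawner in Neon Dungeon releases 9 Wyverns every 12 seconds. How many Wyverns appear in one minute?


Spawns per minute = count * (60 / interval)
= 9 * (60 / 12)
= 9 * 5.0
= 45.0

45.0 per minute


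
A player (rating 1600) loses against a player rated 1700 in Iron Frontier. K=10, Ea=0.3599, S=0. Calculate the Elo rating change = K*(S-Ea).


Elo update: delta = K * (S - Ea), where S = 0 (loses)
S - Ea = 0 - 0.3599 = -0.3599
Rating change = 10 * -0.3599
= -3.60

-3.60 rating points


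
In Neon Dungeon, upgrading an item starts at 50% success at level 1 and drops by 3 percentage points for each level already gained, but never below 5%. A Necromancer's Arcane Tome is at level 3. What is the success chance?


raw_rate = 50 - 3 * (3 - 1)
= 50 - 3 * 2
= 50 - 6
= 44
Apply floor: max(44, 5) = 44%

44%


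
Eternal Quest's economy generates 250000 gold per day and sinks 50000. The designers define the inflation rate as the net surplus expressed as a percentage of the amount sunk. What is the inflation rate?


Net gold = 250000 - 50000 = 200000
Inflation rate = net / sunk * 100 = 200000 / 50000 * 100
= 4.0 * 100
= 400.00%

400.00%


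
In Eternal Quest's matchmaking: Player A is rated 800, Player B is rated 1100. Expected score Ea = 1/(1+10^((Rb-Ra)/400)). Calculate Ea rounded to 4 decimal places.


Elo expected score: Ea = 1/(1 + 10^((Rb-Ra)/400))
Rb - Ra = 1100 - 800 = 300
(Rb-Ra)/400 = 300/400 = 0.75
10^0.75 = 5.623413
Ea = 1/(1 + 5.623413) = 1/6.623413 = 0.1510

0.1510


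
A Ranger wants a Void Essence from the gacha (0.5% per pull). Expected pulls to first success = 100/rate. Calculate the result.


Expected pulls for a geometric distribution = 1/p = 100 / rate%
= 100 / 0.5
= 200.0

200.0 pulls


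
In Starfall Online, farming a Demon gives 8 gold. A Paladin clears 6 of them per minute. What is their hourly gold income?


Gold per minute = 8 * 6 = 48
Gold per hour = 48 * 60 = 2880

2880 gold/hour


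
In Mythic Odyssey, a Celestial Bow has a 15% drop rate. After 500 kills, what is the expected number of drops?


Expected drops = kills * (drop_rate / 100)
= 500 * (15 / 100)
= 500 * 0.15
= 75.0

75.0 drops


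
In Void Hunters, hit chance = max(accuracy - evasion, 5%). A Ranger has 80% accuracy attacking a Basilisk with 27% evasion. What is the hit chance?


accuracy - evasion = 80 - 27 = 53
Apply floor: max(53, 5) = 53
Hit chance = 53%

53%


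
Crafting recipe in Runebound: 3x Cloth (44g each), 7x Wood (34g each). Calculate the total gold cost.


Cost breakdown:
  Cloth: 3 * 44 = 132
  Wood: 7 * 34 = 238
Total = 132 + 238 = 370

370 gold


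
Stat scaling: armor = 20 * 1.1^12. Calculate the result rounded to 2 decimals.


value = base * growth^level
= 20 * 1.1^12
= 20 * 3.138428
= 62.77

62.77 armor


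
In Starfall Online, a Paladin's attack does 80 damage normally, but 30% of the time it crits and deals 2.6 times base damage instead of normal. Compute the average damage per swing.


E[dmg] = base * (1 + crit_chance * (crit_mult - 1))
cc as decimal = 30/100 = 0.3
cm - 1 = 2.6 - 1 = 1.6
Bonus factor = 0.3 * 1.6 = 0.48
Total multiplier = 1 + 0.48 = 1.48
Expected damage = 80 * 1.48 = 118.40

118.40 damage


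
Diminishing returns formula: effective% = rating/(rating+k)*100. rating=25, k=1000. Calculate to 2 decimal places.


effective% = rating / (rating + k) * 100
= 25 / (25 + 1000) * 100
= 25 / 1025 * 100
= 0.02439 * 100
= 2.44%

2.44%


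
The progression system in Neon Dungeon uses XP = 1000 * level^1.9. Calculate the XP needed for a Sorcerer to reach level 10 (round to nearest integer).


XP = 1000 * level^1.9
Substitute level = 10:
XP = 1000 * 10^1.9
= 1000 * 79.4328
= 79433

79433 XP


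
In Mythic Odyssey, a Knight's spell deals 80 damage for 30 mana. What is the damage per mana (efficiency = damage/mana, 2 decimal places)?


Efficiency = damage / mana
= 80 / 30
= 2.67

2.67 dmg/mana


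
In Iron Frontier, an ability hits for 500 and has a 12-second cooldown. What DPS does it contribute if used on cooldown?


DPS = damage / cooldown
= 500 / 12
= 41.67

41.67 DPS


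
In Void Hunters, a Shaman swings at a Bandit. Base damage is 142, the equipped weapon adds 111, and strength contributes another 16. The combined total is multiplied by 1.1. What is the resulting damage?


Sum base + weapon + str = 142 + 111 + 16 = 269
Multiply by 1.1:
269 * 1.1 = 295.9

295.9 damage


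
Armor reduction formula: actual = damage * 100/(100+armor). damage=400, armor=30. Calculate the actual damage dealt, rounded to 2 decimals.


actual = 400 * 100 / (100 + 30)
= 400 * 100 / 130
= 40000 / 130
= 307.69

307.69 damage


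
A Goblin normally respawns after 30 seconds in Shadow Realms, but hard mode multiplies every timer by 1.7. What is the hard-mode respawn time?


Respawn time = base * multiplier
= 30 * 1.7
= 51.0 seconds

51.0 seconds


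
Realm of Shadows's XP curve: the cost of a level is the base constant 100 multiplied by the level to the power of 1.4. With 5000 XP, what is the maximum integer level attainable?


XP = 100 * level^1.4, so level = (XP / 100)^(1/1.4)
= (5000 / 100)^(1/1.4)
= 50.0^0.7143
= 16.3512
Floor: level = 16

level 16


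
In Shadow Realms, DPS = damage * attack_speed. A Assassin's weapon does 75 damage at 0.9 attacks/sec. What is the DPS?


DPS = damage * attack_speed
= 75 * 0.9
= 67.5

67.5 DPS


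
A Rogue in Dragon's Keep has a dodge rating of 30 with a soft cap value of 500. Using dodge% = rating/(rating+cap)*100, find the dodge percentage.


dodge% = 30 / (30 + 500) * 100
= 30 / 530 * 100
= 0.056604 * 100
= 5.66%

5.66%


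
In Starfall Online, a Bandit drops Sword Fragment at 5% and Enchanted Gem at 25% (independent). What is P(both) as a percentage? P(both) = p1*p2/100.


For independent events, P(both) = P(A) * P(B)
= 5% * 25%
= 125 / 100 %
= 1.25%

1.25%


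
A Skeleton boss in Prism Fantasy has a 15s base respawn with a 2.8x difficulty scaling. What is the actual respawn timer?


Respawn time = base * multiplier
= 15 * 2.8
= 42.0 seconds

42.0 seconds


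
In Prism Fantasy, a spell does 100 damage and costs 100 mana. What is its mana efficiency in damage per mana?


Efficiency = damage / mana
= 100 / 100
= 1.00

1.00 dmg/mana


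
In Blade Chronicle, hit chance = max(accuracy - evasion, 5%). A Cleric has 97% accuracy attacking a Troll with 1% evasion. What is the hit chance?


accuracy - evasion = 97 - 1 = 96
Apply floor: max(96, 5) = 96
Hit chance = 96%

96%


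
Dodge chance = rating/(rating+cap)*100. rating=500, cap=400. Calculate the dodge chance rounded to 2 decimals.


dodge% = 500 / (500 + 400) * 100
= 500 / 900 * 100
= 0.555556 * 100
= 55.56%

55.56%


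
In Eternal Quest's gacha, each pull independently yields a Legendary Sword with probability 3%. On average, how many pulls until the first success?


Expected pulls for a geometric distribution = 1/p = 100 / rate%
= 100 / 3
= 33.33

33.33 pulls


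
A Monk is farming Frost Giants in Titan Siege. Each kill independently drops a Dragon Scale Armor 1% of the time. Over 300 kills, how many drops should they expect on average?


Expected drops = kills * (drop_rate / 100)
= 300 * (1 / 100)
= 300 * 0.01
= 3.0

3.0 drops


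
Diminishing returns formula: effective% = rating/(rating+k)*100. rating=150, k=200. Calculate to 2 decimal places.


effective% = rating / (rating + k) * 100
= 150 / (150 + 200) * 100
= 150 / 350 * 100
= 0.428571 * 100
= 42.86%

42.86%


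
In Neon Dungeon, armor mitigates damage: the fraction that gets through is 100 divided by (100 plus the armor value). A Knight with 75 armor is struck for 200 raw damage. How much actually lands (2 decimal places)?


actual = 200 * 100 / (100 + 75)
= 200 * 100 / 175
= 20000 / 175
= 114.29

114.29 damage


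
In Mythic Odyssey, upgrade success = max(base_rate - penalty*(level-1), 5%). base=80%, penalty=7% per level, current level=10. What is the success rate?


raw_rate = 80 - 7 * (10 - 1)
= 80 - 7 * 9
= 80 - 63
= 17
Apply floor: max(17, 5) = 17%

17%


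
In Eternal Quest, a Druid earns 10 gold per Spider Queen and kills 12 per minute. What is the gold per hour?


Gold per minute = 10 * 12 = 120
Gold per hour = 120 * 60 = 7200

7200 gold/hour


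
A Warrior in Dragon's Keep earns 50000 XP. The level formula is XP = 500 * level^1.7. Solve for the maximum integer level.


XP = 500 * level^1.7, so level = (XP / 500)^(1/1.7)
= (50000 / 500)^(1/1.7)
= 100.0^0.5882
= 15.0131
Floor: level = 15

level 15


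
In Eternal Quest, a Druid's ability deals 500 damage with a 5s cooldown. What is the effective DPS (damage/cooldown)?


DPS = damage / cooldown
= 500 / 5
= 100.00

100.00 DPS


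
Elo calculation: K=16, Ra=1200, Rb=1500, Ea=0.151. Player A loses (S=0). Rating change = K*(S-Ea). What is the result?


Elo update: delta = K * (S - Ea), where S = 0 (loses)
S - Ea = 0 - 0.151 = -0.151
Rating change = 16 * -0.151
= -2.42

-2.42 rating points


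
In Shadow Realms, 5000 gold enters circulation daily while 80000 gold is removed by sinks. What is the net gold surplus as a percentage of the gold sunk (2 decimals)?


Net gold = 5000 - 80000 = -75000
Inflation rate = net / sunk * 100 = -75000 / 80000 * 100
= -0.9375 * 100
= -93.75%

-93.75%


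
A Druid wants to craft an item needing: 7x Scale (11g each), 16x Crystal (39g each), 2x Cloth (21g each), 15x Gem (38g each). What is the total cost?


Cost breakdown:
  Scale: 7 * 11 = 77
  Crystal: 16 * 39 = 624
  Cloth: 2 * 21 = 42
  Gem: 15 * 38 = 570
Total = 77 + 624 + 42 + 570 = 1313

1313 gold


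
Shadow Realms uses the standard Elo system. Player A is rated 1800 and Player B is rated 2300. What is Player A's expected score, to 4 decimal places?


Elo expected score: Ea = 1/(1 + 10^((Rb-Ra)/400))
Rb - Ra = 2300 - 1800 = 500
(Rb-Ra)/400 = 500/400 = 1.25
10^1.25 = 17.782794
Ea = 1/(1 + 17.782794) = 1/18.782794 = 0.0532

0.0532


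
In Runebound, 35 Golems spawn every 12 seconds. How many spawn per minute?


Spawns per minute = count * (60 / interval)
= 35 * (60 / 12)
= 35 * 5.0
= 175.0

175.0 per minute


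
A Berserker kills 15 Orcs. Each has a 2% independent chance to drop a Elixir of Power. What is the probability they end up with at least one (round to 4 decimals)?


P(at least one) = 1 - P(none) = 1 - (1-p)^n
p = 2/100 = 0.02
1 - p = 0.98
(1 - p)^15 = 0.98^15 = 0.738569
P(at least one) = 1 - 0.738569 = 0.2614

0.2614


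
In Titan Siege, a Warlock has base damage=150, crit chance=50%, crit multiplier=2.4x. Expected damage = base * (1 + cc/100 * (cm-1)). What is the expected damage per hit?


E[dmg] = base * (1 + crit_chance * (crit_mult - 1))
cc as decimal = 50/100 = 0.5
cm - 1 = 2.4 - 1 = 1.4
Bonus factor = 0.5 * 1.4 = 0.7
Total multiplier = 1 + 0.7 = 1.7
Expected damage = 150 * 1.7 = 255.00

255.00 damage


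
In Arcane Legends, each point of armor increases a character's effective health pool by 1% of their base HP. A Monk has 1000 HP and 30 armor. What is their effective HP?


EHP = 1000 * (1 + 30/100)
= 1000 * (1 + 0.3)
= 1000 * 1.3
= 1300.0

1300.0 EHP


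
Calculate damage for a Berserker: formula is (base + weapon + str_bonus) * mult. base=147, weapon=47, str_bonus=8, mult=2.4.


Sum base + weapon + str = 147 + 47 + 8 = 202
Multiply by 2.4:
202 * 2.4 = 484.8

484.8 damage


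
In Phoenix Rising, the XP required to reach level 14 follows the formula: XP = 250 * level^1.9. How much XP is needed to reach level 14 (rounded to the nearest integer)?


XP = 250 * level^1.9
Substitute level = 14:
XP = 250 * 14^1.9
= 250 * 150.537
= 37634

37634 XP


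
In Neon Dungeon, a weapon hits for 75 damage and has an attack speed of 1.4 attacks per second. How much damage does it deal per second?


DPS = damage * attack_speed
= 75 * 1.4
= 105.0

105.0 DPS


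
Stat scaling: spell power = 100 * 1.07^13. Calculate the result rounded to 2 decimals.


value = base * growth^level
= 100 * 1.07^13
= 100 * 2.409845
= 240.98

240.98 spell power


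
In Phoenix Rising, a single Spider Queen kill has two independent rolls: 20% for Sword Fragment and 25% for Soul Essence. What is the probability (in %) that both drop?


For independent events, P(both) = P(A) * P(B)
= 20% * 25%
= 500 / 100 %
= 5.0%

5.0%


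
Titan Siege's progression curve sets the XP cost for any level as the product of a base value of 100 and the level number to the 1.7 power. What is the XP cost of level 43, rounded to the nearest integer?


XP = 100 * level^1.7
Substitute level = 43:
XP = 100 * 43^1.7
= 100 * 598.2688
= 59827

59827 XP


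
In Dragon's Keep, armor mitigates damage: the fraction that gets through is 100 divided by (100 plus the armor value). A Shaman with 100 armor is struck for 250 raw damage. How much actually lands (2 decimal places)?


actual = 250 * 100 / (100 + 100)
= 250 * 100 / 200
= 25000 / 200
= 125.00

125.00 damage


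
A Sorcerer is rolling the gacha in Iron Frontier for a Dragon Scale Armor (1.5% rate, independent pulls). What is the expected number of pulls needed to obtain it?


Expected pulls for a geometric distribution = 1/p = 100 / rate%
= 100 / 1.5
= 66.67

66.67 pulls


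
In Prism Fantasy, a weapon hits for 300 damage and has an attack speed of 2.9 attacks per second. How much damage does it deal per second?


DPS = damage * attack_speed
= 300 * 2.9
= 870.0

870.0 DPS


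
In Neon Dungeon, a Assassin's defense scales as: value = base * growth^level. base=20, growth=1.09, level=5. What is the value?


value = base * growth^level
= 20 * 1.09^5
= 20 * 1.538624
= 30.77

30.77 defense


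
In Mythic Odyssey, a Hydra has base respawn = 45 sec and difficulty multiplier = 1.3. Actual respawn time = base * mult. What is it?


Respawn time = base * multiplier
= 45 * 1.3
= 58.5 seconds

58.5 seconds


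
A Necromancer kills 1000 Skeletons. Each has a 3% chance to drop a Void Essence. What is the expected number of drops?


Expected drops = kills * (drop_rate / 100)
= 1000 * (3 / 100)
= 1000 * 0.03
= 30.0

30.0 drops


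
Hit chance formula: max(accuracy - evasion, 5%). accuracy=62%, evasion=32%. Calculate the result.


accuracy - evasion = 62 - 32 = 30
Apply floor: max(30, 5) = 30
Hit chance = 30%

30%


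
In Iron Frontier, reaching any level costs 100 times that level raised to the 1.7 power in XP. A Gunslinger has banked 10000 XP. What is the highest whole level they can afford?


XP = 100 * level^1.7, so level = (XP / 100)^(1/1.7)
= (10000 / 100)^(1/1.7)
= 100.0^0.5882
= 15.0131
Floor: level = 15

level 15


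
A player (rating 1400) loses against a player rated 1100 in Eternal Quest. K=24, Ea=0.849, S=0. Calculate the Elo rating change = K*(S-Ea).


Elo update: delta = K * (S - Ea), where S = 0 (loses)
S - Ea = 0 - 0.849 = -0.849
Rating change = 24 * -0.849
= -20.38

-20.38 rating points


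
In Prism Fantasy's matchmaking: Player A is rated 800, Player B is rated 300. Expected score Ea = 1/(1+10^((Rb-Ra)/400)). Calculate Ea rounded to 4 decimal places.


Elo expected score: Ea = 1/(1 + 10^((Rb-Ra)/400))
Rb - Ra = 300 - 800 = -500
(Rb-Ra)/400 = -500/400 = -1.25
10^-1.25 = 0.056234
Ea = 1/(1 + 0.056234) = 1/1.056234 = 0.9468

0.9468


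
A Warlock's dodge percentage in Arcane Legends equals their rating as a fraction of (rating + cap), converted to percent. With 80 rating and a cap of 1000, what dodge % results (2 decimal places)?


dodge% = 80 / (80 + 1000) * 100
= 80 / 1080 * 100
= 0.074074 * 100
= 7.41%

7.41%


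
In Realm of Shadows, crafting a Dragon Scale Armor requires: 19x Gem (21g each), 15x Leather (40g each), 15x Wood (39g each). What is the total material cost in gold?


Cost breakdown:
  Gem: 19 * 21 = 399
  Leather: 15 * 40 = 600
  Wood: 15 * 39 = 585
Total = 399 + 600 + 585 = 1584

1584 gold


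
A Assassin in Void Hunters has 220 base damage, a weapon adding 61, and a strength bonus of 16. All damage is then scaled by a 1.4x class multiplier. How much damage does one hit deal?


Sum base + weapon + str = 220 + 61 + 16 = 297
Multiply by 1.4:
297 * 1.4 = 415.8

415.8 damage


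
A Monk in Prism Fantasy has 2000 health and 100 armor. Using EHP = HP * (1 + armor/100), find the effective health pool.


EHP = 2000 * (1 + 100/100)
= 2000 * (1 + 1.0)
= 2000 * 2.0
= 4000.0

4000.0 EHP


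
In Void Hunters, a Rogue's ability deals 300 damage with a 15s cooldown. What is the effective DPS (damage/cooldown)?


DPS = damage / cooldown
= 300 / 15
= 20.00

20.00 DPS


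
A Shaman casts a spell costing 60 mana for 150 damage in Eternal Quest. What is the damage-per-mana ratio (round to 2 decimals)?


Efficiency = damage / mana
= 150 / 60
= 2.50

2.50 dmg/mana


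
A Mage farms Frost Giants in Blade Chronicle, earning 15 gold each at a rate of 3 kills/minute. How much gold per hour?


Gold per minute = 15 * 3 = 45
Gold per hour = 45 * 60 = 2700

2700 gold/hour


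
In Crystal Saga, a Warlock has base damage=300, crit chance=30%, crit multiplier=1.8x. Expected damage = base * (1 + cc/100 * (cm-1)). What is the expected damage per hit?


E[dmg] = base * (1 + crit_chance * (crit_mult - 1))
cc as decimal = 30/100 = 0.3
cm - 1 = 1.8 - 1 = 0.8
Bonus factor = 0.3 * 0.8 = 0.24
Total multiplier = 1 + 0.24 = 1.24
Expected damage = 300 * 1.24 = 372.00

372.00 damage


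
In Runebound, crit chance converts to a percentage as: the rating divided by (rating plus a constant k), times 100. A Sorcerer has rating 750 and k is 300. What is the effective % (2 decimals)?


effective% = rating / (rating + k) * 100
= 750 / (750 + 300) * 100
= 750 / 1050 * 100
= 0.714286 * 100
= 71.43%

71.43%


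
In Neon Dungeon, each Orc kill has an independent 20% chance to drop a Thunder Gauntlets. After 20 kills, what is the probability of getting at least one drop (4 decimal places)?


P(at least one) = 1 - P(none) = 1 - (1-p)^n
p = 20/100 = 0.2
1 - p = 0.8
(1 - p)^20 = 0.8^20 = 0.011529
P(at least one) = 1 - 0.011529 = 0.9885

0.9885


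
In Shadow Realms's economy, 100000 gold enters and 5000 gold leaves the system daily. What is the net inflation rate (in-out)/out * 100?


Net gold = 100000 - 5000 = 95000
Inflation rate = net / sunk * 100 = 95000 / 5000 * 100
= 19.0 * 100
= 1900.00%

1900.00%


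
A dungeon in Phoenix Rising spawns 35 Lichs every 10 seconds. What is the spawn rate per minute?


Spawns per minute = count * (60 / interval)
= 35 * (60 / 10)
= 35 * 6.0
= 210.0

210.0 per minute


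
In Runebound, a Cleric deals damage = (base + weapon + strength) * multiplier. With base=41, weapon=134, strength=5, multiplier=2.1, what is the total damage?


Sum base + weapon + str = 41 + 134 + 5 = 180
Multiply by 2.1:
180 * 2.1 = 378.0

378.0 damage


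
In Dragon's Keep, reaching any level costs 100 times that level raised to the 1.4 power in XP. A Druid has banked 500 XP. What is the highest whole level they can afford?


XP = 100 * level^1.4, so level = (XP / 100)^(1/1.4)
= (500 / 100)^(1/1.4)
= 5.0^0.7143
= 3.1569
Floor: level = 3

level 3


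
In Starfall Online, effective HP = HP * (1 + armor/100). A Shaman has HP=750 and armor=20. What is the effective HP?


EHP = 750 * (1 + 20/100)
= 750 * (1 + 0.2)
= 750 * 1.2
= 900.0

900.0 EHP


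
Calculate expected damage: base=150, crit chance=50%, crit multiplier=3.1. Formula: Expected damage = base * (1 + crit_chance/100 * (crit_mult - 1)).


E[dmg] = base * (1 + crit_chance * (crit_mult - 1))
cc as decimal = 50/100 = 0.5
cm - 1 = 3.1 - 1 = 2.1
Bonus factor = 0.5 * 2.1 = 1.05
Total multiplier = 1 + 1.05 = 2.05
Expected damage = 150 * 2.05 = 307.50

307.50 damage


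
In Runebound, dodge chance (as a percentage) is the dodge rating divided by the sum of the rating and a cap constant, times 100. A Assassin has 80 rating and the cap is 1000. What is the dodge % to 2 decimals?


dodge% = 80 / (80 + 1000) * 100
= 80 / 1080 * 100
= 0.074074 * 100
= 7.41%

7.41%


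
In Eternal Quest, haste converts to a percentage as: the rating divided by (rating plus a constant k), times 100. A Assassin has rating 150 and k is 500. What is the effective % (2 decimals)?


effective% = rating / (rating + k) * 100
= 150 / (150 + 500) * 100
= 150 / 650 * 100
= 0.230769 * 100
= 23.08%

23.08%


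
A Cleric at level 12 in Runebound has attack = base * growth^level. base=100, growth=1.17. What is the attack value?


value = base * growth^level
= 100 * 1.17^12
= 100 * 6.580067
= 658.01

658.01 attack


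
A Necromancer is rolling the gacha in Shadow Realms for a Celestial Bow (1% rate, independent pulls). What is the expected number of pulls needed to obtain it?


Expected pulls for a geometric distribution = 1/p = 100 / rate%
= 100 / 1
= 100.0

100.0 pulls


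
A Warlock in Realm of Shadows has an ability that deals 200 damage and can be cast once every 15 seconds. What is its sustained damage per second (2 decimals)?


DPS = damage / cooldown
= 200 / 15
= 13.33

13.33 DPS


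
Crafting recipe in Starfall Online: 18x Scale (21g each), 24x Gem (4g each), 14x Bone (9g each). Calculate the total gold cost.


Cost breakdown:
  Scale: 18 * 21 = 378
  Gem: 24 * 4 = 96
  Bone: 14 * 9 = 126
Total = 378 + 96 + 126 = 600

600 gold


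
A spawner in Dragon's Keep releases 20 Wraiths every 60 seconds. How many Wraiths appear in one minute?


Spawns per minute = count * (60 / interval)
= 20 * (60 / 60)
= 20 * 1.0
= 20.0

20.0 per minute


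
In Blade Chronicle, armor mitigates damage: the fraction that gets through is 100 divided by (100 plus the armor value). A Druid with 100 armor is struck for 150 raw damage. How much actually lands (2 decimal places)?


actual = 150 * 100 / (100 + 100)
= 150 * 100 / 200
= 15000 / 200
= 75.00

75.00 damage


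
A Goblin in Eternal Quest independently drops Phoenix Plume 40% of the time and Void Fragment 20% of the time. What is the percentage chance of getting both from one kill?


For independent events, P(both) = P(A) * P(B)
= 40% * 20%
= 800 / 100 %
= 8.0%

8.0%


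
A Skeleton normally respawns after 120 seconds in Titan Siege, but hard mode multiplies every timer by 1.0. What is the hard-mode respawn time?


Respawn time = base * multiplier
= 120 * 1.0
= 120.0 seconds

120.0 seconds


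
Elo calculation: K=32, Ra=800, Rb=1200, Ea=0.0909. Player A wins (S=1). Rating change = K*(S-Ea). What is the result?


Elo update: delta = K * (S - Ea), where S = 1 (wins)
S - Ea = 1 - 0.0909 = 0.9091
Rating change = 32 * 0.9091
= 29.09

29.09 rating points


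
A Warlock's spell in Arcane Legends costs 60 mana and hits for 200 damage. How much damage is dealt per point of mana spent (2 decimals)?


Efficiency = damage / mana
= 200 / 60
= 3.33

3.33 dmg/mana


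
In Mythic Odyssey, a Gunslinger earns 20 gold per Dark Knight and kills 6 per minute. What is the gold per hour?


Gold per minute = 20 * 6 = 120
Gold per hour = 120 * 60 = 7200

7200 gold/hour


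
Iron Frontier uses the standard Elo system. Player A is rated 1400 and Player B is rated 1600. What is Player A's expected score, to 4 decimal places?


Elo expected score: Ea = 1/(1 + 10^((Rb-Ra)/400))
Rb - Ra = 1600 - 1400 = 200
(Rb-Ra)/400 = 200/400 = 0.5
10^0.5 = 3.162278
Ea = 1/(1 + 3.162278) = 1/4.162278 = 0.2403

0.2403


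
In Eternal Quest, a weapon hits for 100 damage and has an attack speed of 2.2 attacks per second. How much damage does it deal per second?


DPS = damage * attack_speed
= 100 * 2.2
= 220.0

220.0 DPS


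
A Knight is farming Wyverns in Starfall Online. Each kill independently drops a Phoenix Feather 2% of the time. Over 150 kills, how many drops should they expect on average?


Expected drops = kills * (drop_rate / 100)
= 150 * (2 / 100)
= 150 * 0.02
= 3.0

3.0 drops


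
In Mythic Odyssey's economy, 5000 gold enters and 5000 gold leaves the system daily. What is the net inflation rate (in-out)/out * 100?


Net gold = 5000 - 5000 = 0
Inflation rate = net / sunk * 100 = 0 / 5000 * 100
= 0.0 * 100
= 0.00%

0.00%


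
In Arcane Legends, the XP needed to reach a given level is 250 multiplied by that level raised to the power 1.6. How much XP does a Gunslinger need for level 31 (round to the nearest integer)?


XP = 250 * level^1.6
Substitute level = 31:
XP = 250 * 31^1.6
= 250 * 243.3205
= 60830

60830 XP


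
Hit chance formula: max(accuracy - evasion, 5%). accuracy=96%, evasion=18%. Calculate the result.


accuracy - evasion = 96 - 18 = 78
Apply floor: max(78, 5) = 78
Hit chance = 78%

78%


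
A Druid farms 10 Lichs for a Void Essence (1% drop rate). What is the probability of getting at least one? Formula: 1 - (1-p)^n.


P(at least one) = 1 - P(none) = 1 - (1-p)^n
p = 1/100 = 0.01
1 - p = 0.99
(1 - p)^10 = 0.99^10 = 0.904382
P(at least one) = 1 - 0.904382 = 0.0956

0.0956


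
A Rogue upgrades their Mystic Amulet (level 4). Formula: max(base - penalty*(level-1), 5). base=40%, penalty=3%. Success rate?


raw_rate = 40 - 3 * (4 - 1)
= 40 - 3 * 3
= 40 - 9
= 31
Apply floor: max(31, 5) = 31%

31%


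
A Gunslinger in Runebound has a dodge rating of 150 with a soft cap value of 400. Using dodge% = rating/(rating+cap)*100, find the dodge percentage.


dodge% = 150 / (150 + 400) * 100
= 150 / 550 * 100
= 0.272727 * 100
= 27.27%

27.27%


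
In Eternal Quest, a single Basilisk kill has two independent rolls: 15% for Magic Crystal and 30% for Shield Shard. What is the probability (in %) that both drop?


For independent events, P(both) = P(A) * P(B)
= 15% * 30%
= 450 / 100 %
= 4.5%

4.5%


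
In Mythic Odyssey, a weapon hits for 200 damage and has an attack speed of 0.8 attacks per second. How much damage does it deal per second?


DPS = damage * attack_speed
= 200 * 0.8
= 160.0

160.0 DPS
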